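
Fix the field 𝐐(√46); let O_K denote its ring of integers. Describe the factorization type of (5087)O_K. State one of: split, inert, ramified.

5087 remains inert

Since 46 ≢ 1 mod 4, the ring of integers is ℤ[√46] with discriminant 4·46 = 184.
disc(K) = 184 is not divisible by 5087; 5087 is unramified.
Euler's criterion: 46^2543 mod 5087 = 5086. Thus (46|5087) = -1.
(46/5087) = -1, so 5087 is inert.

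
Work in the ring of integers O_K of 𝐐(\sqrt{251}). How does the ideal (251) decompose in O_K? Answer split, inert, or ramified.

d = 251 ≡ 3 (mod 4), so O_K = ℤ[√251] and disc(K) = 4d = 1004.
251 divides disc(K) = 1004, so 251 ramifies.

ramified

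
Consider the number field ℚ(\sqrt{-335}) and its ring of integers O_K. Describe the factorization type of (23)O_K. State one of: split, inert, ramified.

p is inert

d = -335 ≡ 1 (mod 4), so O_K = ℤ[(1+√-335)/2] and disc(K) = d = -335.
disc(K) = -335 is not divisible by 23; 23 is unramified.
(-335/23) = 10^11 mod 23 = 22, giving Legendre symbol -1.
Legendre symbol -1 ⇒ 23 is inert.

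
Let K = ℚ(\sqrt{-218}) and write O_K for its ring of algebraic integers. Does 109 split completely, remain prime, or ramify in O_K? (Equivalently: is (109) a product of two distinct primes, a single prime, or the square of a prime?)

d = -218 ≡ 2 (mod 4), so O_K = ℤ[√-218] and disc(K) = 4d = -872.
109 divides disc(K) = -872, so 109 ramifies.

p ramifies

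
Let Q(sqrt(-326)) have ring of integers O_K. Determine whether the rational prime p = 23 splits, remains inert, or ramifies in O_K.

d = -326 ≡ 2 (mod 4), so O_K = ℤ[√-326] and disc(K) = 4d = -1304.
disc(K) = -1304 is not divisible by 23; 23 is unramified.
Legendre symbol by Euler's criterion: (-326/23) ≡ (-326)^11 ≡ 22 (mod 23), i.e. (-326/23) = -1.
(-326/23) = -1, so 23 is inert.

p is inert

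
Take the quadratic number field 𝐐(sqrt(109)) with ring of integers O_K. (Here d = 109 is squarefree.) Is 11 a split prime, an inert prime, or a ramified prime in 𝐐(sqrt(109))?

11 remains inert

Since 109 ≡ 1 mod 4, the ring of integers is ℤ[(1+√109)/2] with discriminant 109.
11 ∤ 109, so 11 is unramified.
Euler's criterion: 109^5 mod 11 = 10. Thus (109|11) = -1.
d is a non-residue mod p, hence 11 remains inert in O_K.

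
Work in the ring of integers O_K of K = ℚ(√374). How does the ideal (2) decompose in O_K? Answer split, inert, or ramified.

374 mod 4 = 2, hence disc K = 4·374 = 1496 and O_K = ℤ[√374].
2 divides disc(K) = 1496, so 2 ramifies.

p ramifies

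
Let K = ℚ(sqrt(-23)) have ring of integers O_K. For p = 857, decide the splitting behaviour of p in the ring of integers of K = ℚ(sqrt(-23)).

split — (857) = 𝔭₁𝔭₂ with 𝔭₁ ≠ 𝔭₂

d = -23 ≡ 1 (mod 4), so O_K = ℤ[(1+√-23)/2] and disc(K) = d = -23.
857 ∤ -23, so 857 is unramified.
Euler's criterion: (-23)^428 mod 857 = 1. Thus (-23|857) = 1.
Legendre symbol 1 ⇒ 857 is split.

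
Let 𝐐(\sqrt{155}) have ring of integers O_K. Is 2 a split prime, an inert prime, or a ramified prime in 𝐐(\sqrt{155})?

d = 155 ≡ 3 (mod 4), so O_K = ℤ[√155] and disc(K) = 4d = 620.
Ramification test: 2 | 620. The prime 2 ramifies in K.

ramified — (2) = 𝔭²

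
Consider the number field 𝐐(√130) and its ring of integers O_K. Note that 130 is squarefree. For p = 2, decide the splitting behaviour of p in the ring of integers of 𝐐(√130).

p ramifies

130 mod 4 = 2, hence disc K = 4·130 = 520 and O_K = ℤ[√130].
disc(K) = 520 = 2·260, so p = 2 is ramified.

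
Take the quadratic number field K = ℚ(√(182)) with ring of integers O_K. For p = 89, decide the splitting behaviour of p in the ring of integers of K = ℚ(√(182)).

Since 182 ≢ 1 mod 4, the ring of integers is ℤ[√182] with discriminant 4·182 = 728.
89 ∤ 728, so 89 is unramified.
Compute (182/89) via Euler: 4^((89-1)/2) mod 89 = 1, so (182/89) = 1.
Legendre symbol 1 ⇒ 89 is split.

89 splits in O_K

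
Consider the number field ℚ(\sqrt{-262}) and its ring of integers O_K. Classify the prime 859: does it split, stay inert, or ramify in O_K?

splits completely

d = -262 ≡ 2 (mod 4), so O_K = ℤ[√-262] and disc(K) = 4d = -1048.
disc(K) = -1048 is not divisible by 859; 859 is unramified.
Euler's criterion: (-262)^429 mod 859 = 1. Thus (-262|859) = 1.
(-262/859) = 1, so 859 splits.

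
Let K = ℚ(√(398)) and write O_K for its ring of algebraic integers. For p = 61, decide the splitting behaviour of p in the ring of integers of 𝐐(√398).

remains prime (inert)

Since 398 ≢ 1 mod 4, the ring of integers is ℤ[√398] with discriminant 4·398 = 1592.
61 ∤ 1592, so 61 is unramified.
(398/61) = 32^30 mod 61 = 60, giving Legendre symbol -1.
Legendre symbol -1 ⇒ 61 is inert.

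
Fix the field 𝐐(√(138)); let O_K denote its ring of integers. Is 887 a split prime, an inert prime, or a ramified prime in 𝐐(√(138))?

138 mod 4 = 2, hence disc K = 4·138 = 552 and O_K = ℤ[√138].
disc(K) = 552 is not divisible by 887; 887 is unramified.
Euler's criterion: 138^443 mod 887 = 886. Thus (138|887) = -1.
d is a non-residue mod p, hence 887 remains inert in O_K.

remains prime (inert)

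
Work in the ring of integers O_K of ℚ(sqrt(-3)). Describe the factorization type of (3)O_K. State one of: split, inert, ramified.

Since -3 ≡ 1 mod 4, the ring of integers is ℤ[(1+√-3)/2] with discriminant -3.
3 divides disc(K) = -3, so 3 ramifies.

ramified — (3) = 𝔭²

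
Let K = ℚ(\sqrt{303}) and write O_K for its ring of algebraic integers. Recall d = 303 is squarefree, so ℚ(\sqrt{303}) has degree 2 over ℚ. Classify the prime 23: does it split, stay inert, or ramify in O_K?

303 mod 4 = 3, hence disc K = 4·303 = 1212 and O_K = ℤ[√303].
Since gcd(23, 1212) = 1 the prime 23 does not ramify.
(303/23) = 4^11 mod 23 = 1, giving Legendre symbol 1.
d is a quadratic residue mod p, hence 23 splits in O_K.

splits completely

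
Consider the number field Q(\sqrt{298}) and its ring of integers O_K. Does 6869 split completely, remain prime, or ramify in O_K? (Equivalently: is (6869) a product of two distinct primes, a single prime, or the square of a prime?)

298 mod 4 = 2, hence disc K = 4·298 = 1192 and O_K = ℤ[√298].
6869 ∤ 1192, so 6869 is unramified.
Compute (298/6869) via Euler: 298^((6869-1)/2) mod 6869 = 1, so (298/6869) = 1.
(298/6869) = 1, so 6869 splits.

splits completely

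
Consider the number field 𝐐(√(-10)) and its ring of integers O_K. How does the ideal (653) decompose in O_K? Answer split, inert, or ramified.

d = -10 ≡ 2 (mod 4), so O_K = ℤ[√-10] and disc(K) = 4d = -40.
Since gcd(653, -40) = 1 the prime 653 does not ramify.
Legendre symbol by Euler's criterion: (-10/653) ≡ (-10)^326 ≡ 1 (mod 653), i.e. (-10/653) = 1.
d is a quadratic residue mod p, hence 653 splits in O_K.

p splits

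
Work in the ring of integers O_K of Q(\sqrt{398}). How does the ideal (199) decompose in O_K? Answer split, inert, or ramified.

Since 398 ≢ 1 mod 4, the ring of integers is ℤ[√398] with discriminant 4·398 = 1592.
199 divides disc(K) = 1592, so 199 ramifies.

ramifies in O_K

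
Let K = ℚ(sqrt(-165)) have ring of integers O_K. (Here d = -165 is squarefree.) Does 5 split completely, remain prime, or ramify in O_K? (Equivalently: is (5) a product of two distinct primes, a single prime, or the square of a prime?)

ramified

d = -165 ≡ 3 (mod 4), so O_K = ℤ[√-165] and disc(K) = 4d = -660.
Ramification test: 5 | -660. The prime 5 ramifies in K.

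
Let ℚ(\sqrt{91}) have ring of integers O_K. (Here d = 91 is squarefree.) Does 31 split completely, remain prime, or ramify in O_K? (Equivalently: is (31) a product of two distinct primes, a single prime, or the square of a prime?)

Since 91 ≢ 1 mod 4, the ring of integers is ℤ[√91] with discriminant 4·91 = 364.
disc(K) = 364 is not divisible by 31; 31 is unramified.
Compute (91/31) via Euler: 29^((31-1)/2) mod 31 = 30, so (91/31) = -1.
d is a non-residue mod p, hence 31 remains inert in O_K.

remains prime (inert)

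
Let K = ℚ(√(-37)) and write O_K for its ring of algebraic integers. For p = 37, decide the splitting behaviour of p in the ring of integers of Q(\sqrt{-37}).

ramified

d = -37 ≡ 3 (mod 4), so O_K = ℤ[√-37] and disc(K) = 4d = -148.
Ramification test: 37 | -148. The prime 37 ramifies in K.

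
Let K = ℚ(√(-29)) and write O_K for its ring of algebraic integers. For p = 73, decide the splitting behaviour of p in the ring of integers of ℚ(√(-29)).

-29 mod 4 = 3, hence disc K = 4·(-29) = -116 and O_K = ℤ[√-29].
73 ∤ -116, so 73 is unramified.
(-29/73) = 44^36 mod 73 = 72, giving Legendre symbol -1.
(-29/73) = -1, so 73 is inert.

73 remains inert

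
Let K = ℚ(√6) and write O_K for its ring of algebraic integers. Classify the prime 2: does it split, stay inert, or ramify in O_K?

d = 6 ≡ 2 (mod 4), so O_K = ℤ[√6] and disc(K) = 4d = 24.
Ramification test: 2 | 24. The prime 2 ramifies in K.

2 is ramified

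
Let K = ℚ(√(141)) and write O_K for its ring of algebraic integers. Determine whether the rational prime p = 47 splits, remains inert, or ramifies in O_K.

ramified — (47) = 𝔭²

Since 141 ≡ 1 mod 4, the ring of integers is ℤ[(1+√141)/2] with discriminant 141.
47 divides disc(K) = 141, so 47 ramifies.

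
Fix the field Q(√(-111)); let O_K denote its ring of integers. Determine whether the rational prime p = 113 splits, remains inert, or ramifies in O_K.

splits completely

d = -111 ≡ 1 (mod 4), so O_K = ℤ[(1+√-111)/2] and disc(K) = d = -111.
Since gcd(113, -111) = 1 the prime 113 does not ramify.
(-111/113) = 2^56 mod 113 = 1, giving Legendre symbol 1.
(-111/113) = 1, so 113 splits.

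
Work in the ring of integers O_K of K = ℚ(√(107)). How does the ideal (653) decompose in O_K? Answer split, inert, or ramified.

d = 107 ≡ 3 (mod 4), so O_K = ℤ[√107] and disc(K) = 4d = 428.
disc(K) = 428 is not divisible by 653; 653 is unramified.
(107/653) = 107^326 mod 653 = 1, giving Legendre symbol 1.
Legendre symbol 1 ⇒ 653 is split.

split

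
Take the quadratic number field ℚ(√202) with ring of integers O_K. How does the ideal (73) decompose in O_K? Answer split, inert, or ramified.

remains prime (inert)

d = 202 ≡ 2 (mod 4), so O_K = ℤ[√202] and disc(K) = 4d = 808.
73 ∤ 808, so 73 is unramified.
(202/73) = 56^36 mod 73 = 72, giving Legendre symbol -1.
Legendre symbol -1 ⇒ 73 is inert.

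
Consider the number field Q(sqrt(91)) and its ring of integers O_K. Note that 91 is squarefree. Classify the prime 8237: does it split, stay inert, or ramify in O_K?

Since 91 ≢ 1 mod 4, the ring of integers is ℤ[√91] with discriminant 4·91 = 364.
disc(K) = 364 is not divisible by 8237; 8237 is unramified.
Compute (91/8237) via Euler: 91^((8237-1)/2) mod 8237 = 1, so (91/8237) = 1.
d is a quadratic residue mod p, hence 8237 splits in O_K.

split — (8237) = 𝔭₁𝔭₂ with 𝔭₁ ≠ 𝔭₂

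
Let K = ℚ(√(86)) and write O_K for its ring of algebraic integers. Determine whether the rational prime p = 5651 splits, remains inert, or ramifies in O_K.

d = 86 ≡ 2 (mod 4), so O_K = ℤ[√86] and disc(K) = 4d = 344.
disc(K) = 344 is not divisible by 5651; 5651 is unramified.
Legendre symbol by Euler's criterion: (86/5651) ≡ 86^2825 ≡ 5650 (mod 5651), i.e. (86/5651) = -1.
Legendre symbol -1 ⇒ 5651 is inert.

inert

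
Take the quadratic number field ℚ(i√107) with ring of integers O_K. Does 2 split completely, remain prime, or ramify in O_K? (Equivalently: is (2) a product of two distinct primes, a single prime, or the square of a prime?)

p is inert

Since -107 ≡ 1 mod 4, the ring of integers is ℤ[(1+√-107)/2] with discriminant -107.
Since gcd(2, -107) = 1 the prime 2 does not ramify.
Checking d mod 8: -107 ≡ 5. Hence 2 is inert in O_K.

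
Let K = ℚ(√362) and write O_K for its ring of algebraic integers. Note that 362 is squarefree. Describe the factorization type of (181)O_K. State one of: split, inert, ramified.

d = 362 ≡ 2 (mod 4), so O_K = ℤ[√362] and disc(K) = 4d = 1448.
181 divides disc(K) = 1448, so 181 ramifies.

ramified — (181) = 𝔭²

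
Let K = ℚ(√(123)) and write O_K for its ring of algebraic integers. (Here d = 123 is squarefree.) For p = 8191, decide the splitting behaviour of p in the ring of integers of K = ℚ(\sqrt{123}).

d = 123 ≡ 3 (mod 4), so O_K = ℤ[√123] and disc(K) = 4d = 492.
Since gcd(8191, 492) = 1 the prime 8191 does not ramify.
Euler's criterion: 123^4095 mod 8191 = 8190. Thus (123|8191) = -1.
d is a non-residue mod p, hence 8191 remains inert in O_K.

inert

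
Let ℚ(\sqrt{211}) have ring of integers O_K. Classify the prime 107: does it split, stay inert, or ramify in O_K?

211 mod 4 = 3, hence disc K = 4·211 = 844 and O_K = ℤ[√211].
107 ∤ 844, so 107 is unramified.
(211/107) = 104^53 mod 107 = 106, giving Legendre symbol -1.
d is a non-residue mod p, hence 107 remains inert in O_K.

p is inert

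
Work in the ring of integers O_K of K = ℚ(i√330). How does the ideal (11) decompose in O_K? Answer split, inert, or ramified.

-330 mod 4 = 2, hence disc K = 4·(-330) = -1320 and O_K = ℤ[√-330].
disc(K) = -1320 = 11·(-120), so p = 11 is ramified.

ramifies in O_K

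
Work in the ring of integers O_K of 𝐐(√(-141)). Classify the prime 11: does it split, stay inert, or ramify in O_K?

Since -141 ≢ 1 mod 4, the ring of integers is ℤ[√-141] with discriminant 4·(-141) = -564.
disc(K) = -564 is not divisible by 11; 11 is unramified.
Compute (-141/11) via Euler: 2^((11-1)/2) mod 11 = 10, so (-141/11) = -1.
d is a non-residue mod p, hence 11 remains inert in O_K.

inert — (11) stays prime in O_K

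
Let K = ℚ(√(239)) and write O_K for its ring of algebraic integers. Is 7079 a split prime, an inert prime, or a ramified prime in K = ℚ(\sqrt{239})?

Since 239 ≢ 1 mod 4, the ring of integers is ℤ[√239] with discriminant 4·239 = 956.
Since gcd(7079, 956) = 1 the prime 7079 does not ramify.
Euler's criterion: 239^3539 mod 7079 = 1. Thus (239|7079) = 1.
Legendre symbol 1 ⇒ 7079 is split.

p splits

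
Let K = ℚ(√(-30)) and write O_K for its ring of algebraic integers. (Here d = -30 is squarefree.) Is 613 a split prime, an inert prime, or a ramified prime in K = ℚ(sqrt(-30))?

splits completely

Since -30 ≢ 1 mod 4, the ring of integers is ℤ[√-30] with discriminant 4·(-30) = -120.
disc(K) = -120 is not divisible by 613; 613 is unramified.
(-30/613) = 583^306 mod 613 = 1, giving Legendre symbol 1.
d is a quadratic residue mod p, hence 613 splits in O_K.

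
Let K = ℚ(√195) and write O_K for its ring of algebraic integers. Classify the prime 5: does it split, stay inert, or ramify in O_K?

Since 195 ≢ 1 mod 4, the ring of integers is ℤ[√195] with discriminant 4·195 = 780.
disc(K) = 780 = 5·156, so p = 5 is ramified.

ramified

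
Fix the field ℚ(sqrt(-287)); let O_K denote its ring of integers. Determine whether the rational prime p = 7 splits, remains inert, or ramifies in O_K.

ramified — (7) = 𝔭²

Since -287 ≡ 1 mod 4, the ring of integers is ℤ[(1+√-287)/2] with discriminant -287.
disc(K) = -287 = 7·(-41), so p = 7 is ramified.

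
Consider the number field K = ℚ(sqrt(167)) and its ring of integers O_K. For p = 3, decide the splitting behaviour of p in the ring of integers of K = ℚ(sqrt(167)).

Since 167 ≢ 1 mod 4, the ring of integers is ℤ[√167] with discriminant 4·167 = 668.
disc(K) = 668 is not divisible by 3; 3 is unramified.
Compute (167/3) via Euler: 2^((3-1)/2) mod 3 = 2, so (167/3) = -1.
(167/3) = -1, so 3 is inert.

p is inert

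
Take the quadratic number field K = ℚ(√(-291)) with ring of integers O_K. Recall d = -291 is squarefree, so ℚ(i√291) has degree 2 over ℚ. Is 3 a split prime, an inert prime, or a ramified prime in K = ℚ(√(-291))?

d = -291 ≡ 1 (mod 4), so O_K = ℤ[(1+√-291)/2] and disc(K) = d = -291.
disc(K) = -291 = 3·(-97), so p = 3 is ramified.

ramified — (3) = 𝔭²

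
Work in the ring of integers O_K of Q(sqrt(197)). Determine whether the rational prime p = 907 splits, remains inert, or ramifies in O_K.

d = 197 ≡ 1 (mod 4), so O_K = ℤ[(1+√197)/2] and disc(K) = d = 197.
907 ∤ 197, so 907 is unramified.
Euler's criterion: 197^453 mod 907 = 906. Thus (197|907) = -1.
Legendre symbol -1 ⇒ 907 is inert.

remains prime (inert)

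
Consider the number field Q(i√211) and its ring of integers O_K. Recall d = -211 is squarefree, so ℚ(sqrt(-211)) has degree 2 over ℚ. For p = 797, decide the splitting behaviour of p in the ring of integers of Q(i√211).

-211 mod 4 = 1, hence disc K = -211 and O_K = ℤ[(1+√-211)/2].
disc(K) = -211 is not divisible by 797; 797 is unramified.
Legendre symbol by Euler's criterion: (-211/797) ≡ (-211)^398 ≡ 796 (mod 797), i.e. (-211/797) = -1.
Legendre symbol -1 ⇒ 797 is inert.

remains prime (inert)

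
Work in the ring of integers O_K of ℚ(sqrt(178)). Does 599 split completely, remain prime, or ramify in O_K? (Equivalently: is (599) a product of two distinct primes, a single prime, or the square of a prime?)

inert

d = 178 ≡ 2 (mod 4), so O_K = ℤ[√178] and disc(K) = 4d = 712.
disc(K) = 712 is not divisible by 599; 599 is unramified.
(178/599) = 178^299 mod 599 = 598, giving Legendre symbol -1.
(178/599) = -1, so 599 is inert.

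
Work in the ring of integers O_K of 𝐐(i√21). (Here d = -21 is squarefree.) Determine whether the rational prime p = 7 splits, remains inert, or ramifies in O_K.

Since -21 ≢ 1 mod 4, the ring of integers is ℤ[√-21] with discriminant 4·(-21) = -84.
7 divides disc(K) = -84, so 7 ramifies.

ramifies in O_K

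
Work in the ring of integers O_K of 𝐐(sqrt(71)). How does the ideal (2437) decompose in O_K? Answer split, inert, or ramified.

p is inert

d = 71 ≡ 3 (mod 4), so O_K = ℤ[√71] and disc(K) = 4d = 284.
Since gcd(2437, 284) = 1 the prime 2437 does not ramify.
Euler's criterion: 71^1218 mod 2437 = 2436. Thus (71|2437) = -1.
(71/2437) = -1, so 2437 is inert.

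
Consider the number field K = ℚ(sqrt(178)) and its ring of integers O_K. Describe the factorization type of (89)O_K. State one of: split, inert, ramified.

ramifies in O_K

178 mod 4 = 2, hence disc K = 4·178 = 712 and O_K = ℤ[√178].
Ramification test: 89 | 712. The prime 89 ramifies in K.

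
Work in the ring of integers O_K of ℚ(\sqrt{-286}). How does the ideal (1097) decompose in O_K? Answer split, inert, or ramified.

1097 splits in O_K

d = -286 ≡ 2 (mod 4), so O_K = ℤ[√-286] and disc(K) = 4d = -1144.
Since gcd(1097, -1144) = 1 the prime 1097 does not ramify.
Compute (-286/1097) via Euler: 811^((1097-1)/2) mod 1097 = 1, so (-286/1097) = 1.
d is a quadratic residue mod p, hence 1097 splits in O_K.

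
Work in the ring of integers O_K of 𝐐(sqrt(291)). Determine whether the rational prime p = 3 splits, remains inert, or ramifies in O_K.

ramified

291 mod 4 = 3, hence disc K = 4·291 = 1164 and O_K = ℤ[√291].
disc(K) = 1164 = 3·388, so p = 3 is ramified.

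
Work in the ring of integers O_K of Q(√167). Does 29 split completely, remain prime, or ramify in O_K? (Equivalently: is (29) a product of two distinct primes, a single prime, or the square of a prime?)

29 splits in O_K

d = 167 ≡ 3 (mod 4), so O_K = ℤ[√167] and disc(K) = 4d = 668.
disc(K) = 668 is not divisible by 29; 29 is unramified.
Legendre symbol by Euler's criterion: (167/29) ≡ 167^14 ≡ 1 (mod 29), i.e. (167/29) = 1.
(167/29) = 1, so 29 splits.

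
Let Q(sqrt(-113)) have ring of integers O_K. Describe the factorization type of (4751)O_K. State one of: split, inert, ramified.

splits completely

d = -113 ≡ 3 (mod 4), so O_K = ℤ[√-113] and disc(K) = 4d = -452.
Since gcd(4751, -452) = 1 the prime 4751 does not ramify.
Euler's criterion: (-113)^2375 mod 4751 = 1. Thus (-113|4751) = 1.
(-113/4751) = 1, so 4751 splits.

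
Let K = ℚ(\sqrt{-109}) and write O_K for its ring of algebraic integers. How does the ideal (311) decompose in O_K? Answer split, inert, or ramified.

Since -109 ≢ 1 mod 4, the ring of integers is ℤ[√-109] with discriminant 4·(-109) = -436.
311 ∤ -436, so 311 is unramified.
Legendre symbol by Euler's criterion: (-109/311) ≡ (-109)^155 ≡ 310 (mod 311), i.e. (-109/311) = -1.
(-109/311) = -1, so 311 is inert.

p is inert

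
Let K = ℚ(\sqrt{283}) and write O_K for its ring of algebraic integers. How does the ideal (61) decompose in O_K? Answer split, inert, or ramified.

Since 283 ≢ 1 mod 4, the ring of integers is ℤ[√283] with discriminant 4·283 = 1132.
disc(K) = 1132 is not divisible by 61; 61 is unramified.
Compute (283/61) via Euler: 39^((61-1)/2) mod 61 = 1, so (283/61) = 1.
d is a quadratic residue mod p, hence 61 splits in O_K.

split — (61) = 𝔭₁𝔭₂ with 𝔭₁ ≠ 𝔭₂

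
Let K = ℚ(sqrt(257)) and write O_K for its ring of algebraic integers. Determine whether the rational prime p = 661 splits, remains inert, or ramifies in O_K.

257 mod 4 = 1, hence disc K = 257 and O_K = ℤ[(1+√257)/2].
661 ∤ 257, so 661 is unramified.
(257/661) = 257^330 mod 661 = 660, giving Legendre symbol -1.
Legendre symbol -1 ⇒ 661 is inert.

p is inert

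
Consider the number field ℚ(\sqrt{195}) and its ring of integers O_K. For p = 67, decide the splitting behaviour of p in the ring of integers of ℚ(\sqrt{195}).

p is inert

195 mod 4 = 3, hence disc K = 4·195 = 780 and O_K = ℤ[√195].
disc(K) = 780 is not divisible by 67; 67 is unramified.
Legendre symbol by Euler's criterion: (195/67) ≡ 195^33 ≡ 66 (mod 67), i.e. (195/67) = -1.
d is a non-residue mod p, hence 67 remains inert in O_K.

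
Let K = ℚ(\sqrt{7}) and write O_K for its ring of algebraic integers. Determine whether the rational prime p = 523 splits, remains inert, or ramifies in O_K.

p splits

d = 7 ≡ 3 (mod 4), so O_K = ℤ[√7] and disc(K) = 4d = 28.
disc(K) = 28 is not divisible by 523; 523 is unramified.
Compute (7/523) via Euler: 7^((523-1)/2) mod 523 = 1, so (7/523) = 1.
Legendre symbol 1 ⇒ 523 is split.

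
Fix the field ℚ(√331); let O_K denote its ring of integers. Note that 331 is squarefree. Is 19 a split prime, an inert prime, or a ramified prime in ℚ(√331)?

p is inert

d = 331 ≡ 3 (mod 4), so O_K = ℤ[√331] and disc(K) = 4d = 1324.
disc(K) = 1324 is not divisible by 19; 19 is unramified.
Compute (331/19) via Euler: 8^((19-1)/2) mod 19 = 18, so (331/19) = -1.
Legendre symbol -1 ⇒ 19 is inert.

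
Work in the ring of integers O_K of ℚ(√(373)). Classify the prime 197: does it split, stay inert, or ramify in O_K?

inert

d = 373 ≡ 1 (mod 4), so O_K = ℤ[(1+√373)/2] and disc(K) = d = 373.
197 ∤ 373, so 197 is unramified.
(373/197) = 176^98 mod 197 = 196, giving Legendre symbol -1.
d is a non-residue mod p, hence 197 remains inert in O_K.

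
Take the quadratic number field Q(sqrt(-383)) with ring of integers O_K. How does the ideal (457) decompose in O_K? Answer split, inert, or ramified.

-383 mod 4 = 1, hence disc K = -383 and O_K = ℤ[(1+√-383)/2].
disc(K) = -383 is not divisible by 457; 457 is unramified.
Compute (-383/457) via Euler: 74^((457-1)/2) mod 457 = 456, so (-383/457) = -1.
Legendre symbol -1 ⇒ 457 is inert.

p is inert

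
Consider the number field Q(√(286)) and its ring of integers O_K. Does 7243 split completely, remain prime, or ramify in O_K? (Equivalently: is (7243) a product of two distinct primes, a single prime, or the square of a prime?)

286 mod 4 = 2, hence disc K = 4·286 = 1144 and O_K = ℤ[√286].
7243 ∤ 1144, so 7243 is unramified.
Euler's criterion: 286^3621 mod 7243 = 7242. Thus (286|7243) = -1.
(286/7243) = -1, so 7243 is inert.

remains prime (inert)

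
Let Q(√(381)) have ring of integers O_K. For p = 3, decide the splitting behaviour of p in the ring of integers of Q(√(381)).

3 is ramified

Since 381 ≡ 1 mod 4, the ring of integers is ℤ[(1+√381)/2] with discriminant 381.
3 divides disc(K) = 381, so 3 ramifies.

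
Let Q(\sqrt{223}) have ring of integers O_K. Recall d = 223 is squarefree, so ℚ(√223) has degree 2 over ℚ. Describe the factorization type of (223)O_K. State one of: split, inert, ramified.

ramified

223 mod 4 = 3, hence disc K = 4·223 = 892 and O_K = ℤ[√223].
disc(K) = 892 = 223·4, so p = 223 is ramified.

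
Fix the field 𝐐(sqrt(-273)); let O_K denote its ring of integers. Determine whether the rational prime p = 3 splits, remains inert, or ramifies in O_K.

ramified

d = -273 ≡ 3 (mod 4), so O_K = ℤ[√-273] and disc(K) = 4d = -1092.
disc(K) = -1092 = 3·(-364), so p = 3 is ramified.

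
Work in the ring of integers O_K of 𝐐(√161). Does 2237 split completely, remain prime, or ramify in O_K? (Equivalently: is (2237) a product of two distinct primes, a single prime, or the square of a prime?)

split

Since 161 ≡ 1 mod 4, the ring of integers is ℤ[(1+√161)/2] with discriminant 161.
disc(K) = 161 is not divisible by 2237; 2237 is unramified.
Legendre symbol by Euler's criterion: (161/2237) ≡ 161^1118 ≡ 1 (mod 2237), i.e. (161/2237) = 1.
(161/2237) = 1, so 2237 splits.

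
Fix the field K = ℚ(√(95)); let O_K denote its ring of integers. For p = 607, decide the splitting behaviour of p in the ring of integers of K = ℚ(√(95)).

95 mod 4 = 3, hence disc K = 4·95 = 380 and O_K = ℤ[√95].
disc(K) = 380 is not divisible by 607; 607 is unramified.
(95/607) = 95^303 mod 607 = 606, giving Legendre symbol -1.
Legendre symbol -1 ⇒ 607 is inert.

inert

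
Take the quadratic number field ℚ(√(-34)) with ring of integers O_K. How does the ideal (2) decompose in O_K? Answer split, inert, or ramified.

d = -34 ≡ 2 (mod 4), so O_K = ℤ[√-34] and disc(K) = 4d = -136.
disc(K) = -136 = 2·(-68), so p = 2 is ramified.

p ramifies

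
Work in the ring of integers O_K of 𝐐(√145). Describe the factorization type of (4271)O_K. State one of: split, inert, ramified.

inert — (4271) stays prime in O_K

Since 145 ≡ 1 mod 4, the ring of integers is ℤ[(1+√145)/2] with discriminant 145.
disc(K) = 145 is not divisible by 4271; 4271 is unramified.
Legendre symbol by Euler's criterion: (145/4271) ≡ 145^2135 ≡ 4270 (mod 4271), i.e. (145/4271) = -1.
d is a non-residue mod p, hence 4271 remains inert in O_K.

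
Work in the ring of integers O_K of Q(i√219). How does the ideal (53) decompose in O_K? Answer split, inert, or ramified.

Since -219 ≡ 1 mod 4, the ring of integers is ℤ[(1+√-219)/2] with discriminant -219.
53 ∤ -219, so 53 is unramified.
Compute (-219/53) via Euler: 46^((53-1)/2) mod 53 = 1, so (-219/53) = 1.
d is a quadratic residue mod p, hence 53 splits in O_K.

split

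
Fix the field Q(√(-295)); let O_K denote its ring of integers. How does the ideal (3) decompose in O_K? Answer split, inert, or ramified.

d = -295 ≡ 1 (mod 4), so O_K = ℤ[(1+√-295)/2] and disc(K) = d = -295.
disc(K) = -295 is not divisible by 3; 3 is unramified.
Legendre symbol by Euler's criterion: (-295/3) ≡ (-295)^1 ≡ 2 (mod 3), i.e. (-295/3) = -1.
(-295/3) = -1, so 3 is inert.

inert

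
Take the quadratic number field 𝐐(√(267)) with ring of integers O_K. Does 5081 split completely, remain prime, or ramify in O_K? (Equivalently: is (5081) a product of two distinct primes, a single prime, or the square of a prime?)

Since 267 ≢ 1 mod 4, the ring of integers is ℤ[√267] with discriminant 4·267 = 1068.
disc(K) = 1068 is not divisible by 5081; 5081 is unramified.
Euler's criterion: 267^2540 mod 5081 = 5080. Thus (267|5081) = -1.
d is a non-residue mod p, hence 5081 remains inert in O_K.

p is inert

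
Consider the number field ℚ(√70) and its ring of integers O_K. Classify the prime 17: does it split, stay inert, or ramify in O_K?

p splits

70 mod 4 = 2, hence disc K = 4·70 = 280 and O_K = ℤ[√70].
disc(K) = 280 is not divisible by 17; 17 is unramified.
Euler's criterion: 70^8 mod 17 = 1. Thus (70|17) = 1.
Legendre symbol 1 ⇒ 17 is split.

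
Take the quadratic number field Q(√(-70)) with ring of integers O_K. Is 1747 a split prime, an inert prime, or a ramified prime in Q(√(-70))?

-70 mod 4 = 2, hence disc K = 4·(-70) = -280 and O_K = ℤ[√-70].
disc(K) = -280 is not divisible by 1747; 1747 is unramified.
Compute (-70/1747) via Euler: 1677^((1747-1)/2) mod 1747 = 1, so (-70/1747) = 1.
Legendre symbol 1 ⇒ 1747 is split.

1747 splits in O_K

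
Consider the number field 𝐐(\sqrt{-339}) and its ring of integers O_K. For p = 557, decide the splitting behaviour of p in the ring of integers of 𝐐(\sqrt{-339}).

Since -339 ≡ 1 mod 4, the ring of integers is ℤ[(1+√-339)/2] with discriminant -339.
Since gcd(557, -339) = 1 the prime 557 does not ramify.
Legendre symbol by Euler's criterion: (-339/557) ≡ (-339)^278 ≡ 556 (mod 557), i.e. (-339/557) = -1.
(-339/557) = -1, so 557 is inert.

remains prime (inert)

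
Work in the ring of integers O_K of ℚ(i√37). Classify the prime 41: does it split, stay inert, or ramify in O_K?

-37 mod 4 = 3, hence disc K = 4·(-37) = -148 and O_K = ℤ[√-37].
41 ∤ -148, so 41 is unramified.
Compute (-37/41) via Euler: 4^((41-1)/2) mod 41 = 1, so (-37/41) = 1.
Legendre symbol 1 ⇒ 41 is split.

split — (41) = 𝔭₁𝔭₂ with 𝔭₁ ≠ 𝔭₂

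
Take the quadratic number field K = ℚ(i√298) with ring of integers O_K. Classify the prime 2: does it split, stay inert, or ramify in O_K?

p ramifies

-298 mod 4 = 2, hence disc K = 4·(-298) = -1192 and O_K = ℤ[√-298].
disc(K) = -1192 = 2·(-596), so p = 2 is ramified.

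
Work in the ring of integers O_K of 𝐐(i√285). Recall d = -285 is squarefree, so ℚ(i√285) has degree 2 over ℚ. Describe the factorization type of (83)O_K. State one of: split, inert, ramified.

inert — (83) stays prime in O_K

Since -285 ≢ 1 mod 4, the ring of integers is ℤ[√-285] with discriminant 4·(-285) = -1140.
disc(K) = -1140 is not divisible by 83; 83 is unramified.
Compute (-285/83) via Euler: 47^((83-1)/2) mod 83 = 82, so (-285/83) = -1.
d is a non-residue mod p, hence 83 remains inert in O_K.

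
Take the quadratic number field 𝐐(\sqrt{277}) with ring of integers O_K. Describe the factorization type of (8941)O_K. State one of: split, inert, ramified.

277 mod 4 = 1, hence disc K = 277 and O_K = ℤ[(1+√277)/2].
Since gcd(8941, 277) = 1 the prime 8941 does not ramify.
Legendre symbol by Euler's criterion: (277/8941) ≡ 277^4470 ≡ 8940 (mod 8941), i.e. (277/8941) = -1.
d is a non-residue mod p, hence 8941 remains inert in O_K.

remains prime (inert)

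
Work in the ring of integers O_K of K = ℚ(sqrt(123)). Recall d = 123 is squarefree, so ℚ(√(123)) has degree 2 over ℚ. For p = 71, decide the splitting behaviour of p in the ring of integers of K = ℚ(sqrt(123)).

inert — (71) stays prime in O_K

d = 123 ≡ 3 (mod 4), so O_K = ℤ[√123] and disc(K) = 4d = 492.
disc(K) = 492 is not divisible by 71; 71 is unramified.
Compute (123/71) via Euler: 52^((71-1)/2) mod 71 = 70, so (123/71) = -1.
(123/71) = -1, so 71 is inert.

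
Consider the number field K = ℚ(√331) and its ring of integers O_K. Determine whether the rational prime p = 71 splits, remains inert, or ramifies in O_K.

inert — (71) stays prime in O_K

Since 331 ≢ 1 mod 4, the ring of integers is ℤ[√331] with discriminant 4·331 = 1324.
71 ∤ 1324, so 71 is unramified.
Legendre symbol by Euler's criterion: (331/71) ≡ 331^35 ≡ 70 (mod 71), i.e. (331/71) = -1.
d is a non-residue mod p, hence 71 remains inert in O_K.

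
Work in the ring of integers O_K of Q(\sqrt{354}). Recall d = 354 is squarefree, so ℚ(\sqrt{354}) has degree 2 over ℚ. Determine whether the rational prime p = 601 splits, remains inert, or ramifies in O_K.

inert

354 mod 4 = 2, hence disc K = 4·354 = 1416 and O_K = ℤ[√354].
Since gcd(601, 1416) = 1 the prime 601 does not ramify.
Euler's criterion: 354^300 mod 601 = 600. Thus (354|601) = -1.
Legendre symbol -1 ⇒ 601 is inert.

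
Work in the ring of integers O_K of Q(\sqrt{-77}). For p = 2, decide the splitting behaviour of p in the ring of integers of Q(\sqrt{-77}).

ramifies in O_K

-77 mod 4 = 3, hence disc K = 4·(-77) = -308 and O_K = ℤ[√-77].
disc(K) = -308 = 2·(-154), so p = 2 is ramified.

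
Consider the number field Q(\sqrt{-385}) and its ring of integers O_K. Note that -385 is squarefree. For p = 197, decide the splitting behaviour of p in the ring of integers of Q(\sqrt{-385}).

d = -385 ≡ 3 (mod 4), so O_K = ℤ[√-385] and disc(K) = 4d = -1540.
Since gcd(197, -1540) = 1 the prime 197 does not ramify.
Euler's criterion: (-385)^98 mod 197 = 1. Thus (-385|197) = 1.
Legendre symbol 1 ⇒ 197 is split.

197 splits in O_K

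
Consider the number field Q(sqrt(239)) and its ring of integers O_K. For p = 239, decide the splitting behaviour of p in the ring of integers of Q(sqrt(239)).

ramified — (239) = 𝔭²

239 mod 4 = 3, hence disc K = 4·239 = 956 and O_K = ℤ[√239].
disc(K) = 956 = 239·4, so p = 239 is ramified.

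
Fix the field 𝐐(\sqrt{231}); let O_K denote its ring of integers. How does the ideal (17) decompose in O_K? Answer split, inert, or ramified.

d = 231 ≡ 3 (mod 4), so O_K = ℤ[√231] and disc(K) = 4d = 924.
17 ∤ 924, so 17 is unramified.
Euler's criterion: 231^8 mod 17 = 16. Thus (231|17) = -1.
Legendre symbol -1 ⇒ 17 is inert.

remains prime (inert)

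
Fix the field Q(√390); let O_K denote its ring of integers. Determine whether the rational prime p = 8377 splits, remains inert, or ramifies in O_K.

390 mod 4 = 2, hence disc K = 4·390 = 1560 and O_K = ℤ[√390].
disc(K) = 1560 is not divisible by 8377; 8377 is unramified.
Compute (390/8377) via Euler: 390^((8377-1)/2) mod 8377 = 1, so (390/8377) = 1.
d is a quadratic residue mod p, hence 8377 splits in O_K.

8377 splits in O_K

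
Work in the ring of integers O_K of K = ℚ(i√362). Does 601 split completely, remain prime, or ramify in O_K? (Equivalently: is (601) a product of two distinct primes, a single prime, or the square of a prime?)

d = -362 ≡ 2 (mod 4), so O_K = ℤ[√-362] and disc(K) = 4d = -1448.
disc(K) = -1448 is not divisible by 601; 601 is unramified.
Compute (-362/601) via Euler: 239^((601-1)/2) mod 601 = 600, so (-362/601) = -1.
(-362/601) = -1, so 601 is inert.

601 remains inert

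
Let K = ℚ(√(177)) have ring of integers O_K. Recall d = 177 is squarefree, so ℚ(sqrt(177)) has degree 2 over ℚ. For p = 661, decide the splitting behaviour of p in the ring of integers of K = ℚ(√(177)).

661 splits in O_K

177 mod 4 = 1, hence disc K = 177 and O_K = ℤ[(1+√177)/2].
disc(K) = 177 is not divisible by 661; 661 is unramified.
Legendre symbol by Euler's criterion: (177/661) ≡ 177^330 ≡ 1 (mod 661), i.e. (177/661) = 1.
d is a quadratic residue mod p, hence 661 splits in O_K.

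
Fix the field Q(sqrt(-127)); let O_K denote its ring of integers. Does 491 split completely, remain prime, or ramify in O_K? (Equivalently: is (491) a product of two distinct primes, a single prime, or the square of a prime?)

remains prime (inert)

-127 mod 4 = 1, hence disc K = -127 and O_K = ℤ[(1+√-127)/2].
Since gcd(491, -127) = 1 the prime 491 does not ramify.
Euler's criterion: (-127)^245 mod 491 = 490. Thus (-127|491) = -1.
Legendre symbol -1 ⇒ 491 is inert.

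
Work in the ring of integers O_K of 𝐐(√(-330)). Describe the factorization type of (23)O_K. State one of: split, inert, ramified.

inert — (23) stays prime in O_K

d = -330 ≡ 2 (mod 4), so O_K = ℤ[√-330] and disc(K) = 4d = -1320.
Since gcd(23, -1320) = 1 the prime 23 does not ramify.
Compute (-330/23) via Euler: 15^((23-1)/2) mod 23 = 22, so (-330/23) = -1.
Legendre symbol -1 ⇒ 23 is inert.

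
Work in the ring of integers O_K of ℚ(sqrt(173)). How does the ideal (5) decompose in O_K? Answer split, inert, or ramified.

d = 173 ≡ 1 (mod 4), so O_K = ℤ[(1+√173)/2] and disc(K) = d = 173.
disc(K) = 173 is not divisible by 5; 5 is unramified.
Euler's criterion: 173^2 mod 5 = 4. Thus (173|5) = -1.
d is a non-residue mod p, hence 5 remains inert in O_K.

remains prime (inert)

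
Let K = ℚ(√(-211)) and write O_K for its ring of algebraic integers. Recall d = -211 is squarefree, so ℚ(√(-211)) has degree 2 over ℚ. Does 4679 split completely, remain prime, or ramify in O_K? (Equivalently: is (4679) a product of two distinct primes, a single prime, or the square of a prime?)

splits completely

-211 mod 4 = 1, hence disc K = -211 and O_K = ℤ[(1+√-211)/2].
Since gcd(4679, -211) = 1 the prime 4679 does not ramify.
Compute (-211/4679) via Euler: 4468^((4679-1)/2) mod 4679 = 1, so (-211/4679) = 1.
Legendre symbol 1 ⇒ 4679 is split.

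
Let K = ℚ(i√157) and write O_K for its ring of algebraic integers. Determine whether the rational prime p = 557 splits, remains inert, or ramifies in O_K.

557 splits in O_K

d = -157 ≡ 3 (mod 4), so O_K = ℤ[√-157] and disc(K) = 4d = -628.
disc(K) = -628 is not divisible by 557; 557 is unramified.
Compute (-157/557) via Euler: 400^((557-1)/2) mod 557 = 1, so (-157/557) = 1.
Legendre symbol 1 ⇒ 557 is split.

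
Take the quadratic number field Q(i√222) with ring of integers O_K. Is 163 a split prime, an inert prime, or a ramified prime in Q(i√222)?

-222 mod 4 = 2, hence disc K = 4·(-222) = -888 and O_K = ℤ[√-222].
163 ∤ -888, so 163 is unramified.
Compute (-222/163) via Euler: 104^((163-1)/2) mod 163 = 1, so (-222/163) = 1.
(-222/163) = 1, so 163 splits.

split — (163) = 𝔭₁𝔭₂ with 𝔭₁ ≠ 𝔭₂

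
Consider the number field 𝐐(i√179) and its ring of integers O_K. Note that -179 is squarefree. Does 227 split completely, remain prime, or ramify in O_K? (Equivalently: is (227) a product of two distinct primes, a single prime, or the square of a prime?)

Since -179 ≡ 1 mod 4, the ring of integers is ℤ[(1+√-179)/2] with discriminant -179.
227 ∤ -179, so 227 is unramified.
(-179/227) = 48^113 mod 227 = 1, giving Legendre symbol 1.
(-179/227) = 1, so 227 splits.

splits completely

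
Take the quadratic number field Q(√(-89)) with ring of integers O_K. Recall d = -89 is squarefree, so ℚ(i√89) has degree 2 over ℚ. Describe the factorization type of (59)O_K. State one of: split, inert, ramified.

Since -89 ≢ 1 mod 4, the ring of integers is ℤ[√-89] with discriminant 4·(-89) = -356.
59 ∤ -356, so 59 is unramified.
(-89/59) = 29^29 mod 59 = 1, giving Legendre symbol 1.
Legendre symbol 1 ⇒ 59 is split.

split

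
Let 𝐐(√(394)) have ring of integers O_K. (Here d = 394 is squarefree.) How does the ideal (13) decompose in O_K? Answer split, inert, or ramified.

d = 394 ≡ 2 (mod 4), so O_K = ℤ[√394] and disc(K) = 4d = 1576.
Since gcd(13, 1576) = 1 the prime 13 does not ramify.
Euler's criterion: 394^6 mod 13 = 1. Thus (394|13) = 1.
(394/13) = 1, so 13 splits.

split — (13) = 𝔭₁𝔭₂ with 𝔭₁ ≠ 𝔭₂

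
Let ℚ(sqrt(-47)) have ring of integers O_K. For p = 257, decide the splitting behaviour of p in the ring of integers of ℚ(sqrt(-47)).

d = -47 ≡ 1 (mod 4), so O_K = ℤ[(1+√-47)/2] and disc(K) = d = -47.
257 ∤ -47, so 257 is unramified.
(-47/257) = 210^128 mod 257 = 256, giving Legendre symbol -1.
d is a non-residue mod p, hence 257 remains inert in O_K.

inert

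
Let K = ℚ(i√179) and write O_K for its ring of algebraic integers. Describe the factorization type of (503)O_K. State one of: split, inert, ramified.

503 splits in O_K

-179 mod 4 = 1, hence disc K = -179 and O_K = ℤ[(1+√-179)/2].
disc(K) = -179 is not divisible by 503; 503 is unramified.
Legendre symbol by Euler's criterion: (-179/503) ≡ (-179)^251 ≡ 1 (mod 503), i.e. (-179/503) = 1.
(-179/503) = 1, so 503 splits.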